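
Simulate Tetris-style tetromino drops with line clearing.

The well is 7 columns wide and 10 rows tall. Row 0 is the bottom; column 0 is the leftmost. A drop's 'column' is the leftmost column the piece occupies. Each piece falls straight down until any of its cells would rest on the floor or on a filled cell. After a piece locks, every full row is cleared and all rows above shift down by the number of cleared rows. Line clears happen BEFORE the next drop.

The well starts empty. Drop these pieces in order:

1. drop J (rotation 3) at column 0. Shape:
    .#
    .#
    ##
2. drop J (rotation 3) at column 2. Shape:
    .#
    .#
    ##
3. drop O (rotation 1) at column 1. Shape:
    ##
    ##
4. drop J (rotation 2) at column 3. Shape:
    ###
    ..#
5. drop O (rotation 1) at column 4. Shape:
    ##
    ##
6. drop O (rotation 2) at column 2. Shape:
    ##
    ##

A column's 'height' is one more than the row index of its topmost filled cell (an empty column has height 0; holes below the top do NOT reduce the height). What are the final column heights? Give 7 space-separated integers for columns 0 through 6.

Answer: 1 5 7 7 6 6 0

Derivation:
Drop 1: J rot3 at col 0 lands with bottom-row=0; cleared 0 line(s) (total 0); column heights now [1 3 0 0 0 0 0], max=3
Drop 2: J rot3 at col 2 lands with bottom-row=0; cleared 0 line(s) (total 0); column heights now [1 3 1 3 0 0 0], max=3
Drop 3: O rot1 at col 1 lands with bottom-row=3; cleared 0 line(s) (total 0); column heights now [1 5 5 3 0 0 0], max=5
Drop 4: J rot2 at col 3 lands with bottom-row=2; cleared 0 line(s) (total 0); column heights now [1 5 5 4 4 4 0], max=5
Drop 5: O rot1 at col 4 lands with bottom-row=4; cleared 0 line(s) (total 0); column heights now [1 5 5 4 6 6 0], max=6
Drop 6: O rot2 at col 2 lands with bottom-row=5; cleared 0 line(s) (total 0); column heights now [1 5 7 7 6 6 0], max=7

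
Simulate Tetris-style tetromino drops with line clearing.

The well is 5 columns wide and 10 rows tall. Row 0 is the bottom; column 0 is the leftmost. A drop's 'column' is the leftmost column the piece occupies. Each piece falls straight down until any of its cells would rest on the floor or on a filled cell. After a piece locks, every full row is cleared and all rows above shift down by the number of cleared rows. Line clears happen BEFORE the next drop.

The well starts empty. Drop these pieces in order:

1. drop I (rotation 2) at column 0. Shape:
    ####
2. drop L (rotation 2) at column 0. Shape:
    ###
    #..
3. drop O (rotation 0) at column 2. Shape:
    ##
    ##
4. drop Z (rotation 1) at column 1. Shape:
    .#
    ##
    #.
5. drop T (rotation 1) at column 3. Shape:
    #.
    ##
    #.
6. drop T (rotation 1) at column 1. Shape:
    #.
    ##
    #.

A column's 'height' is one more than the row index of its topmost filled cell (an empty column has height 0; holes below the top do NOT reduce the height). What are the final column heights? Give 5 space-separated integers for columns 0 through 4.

Drop 1: I rot2 at col 0 lands with bottom-row=0; cleared 0 line(s) (total 0); column heights now [1 1 1 1 0], max=1
Drop 2: L rot2 at col 0 lands with bottom-row=1; cleared 0 line(s) (total 0); column heights now [3 3 3 1 0], max=3
Drop 3: O rot0 at col 2 lands with bottom-row=3; cleared 0 line(s) (total 0); column heights now [3 3 5 5 0], max=5
Drop 4: Z rot1 at col 1 lands with bottom-row=4; cleared 0 line(s) (total 0); column heights now [3 6 7 5 0], max=7
Drop 5: T rot1 at col 3 lands with bottom-row=5; cleared 0 line(s) (total 0); column heights now [3 6 7 8 7], max=8
Drop 6: T rot1 at col 1 lands with bottom-row=6; cleared 0 line(s) (total 0); column heights now [3 9 8 8 7], max=9

Answer: 3 9 8 8 7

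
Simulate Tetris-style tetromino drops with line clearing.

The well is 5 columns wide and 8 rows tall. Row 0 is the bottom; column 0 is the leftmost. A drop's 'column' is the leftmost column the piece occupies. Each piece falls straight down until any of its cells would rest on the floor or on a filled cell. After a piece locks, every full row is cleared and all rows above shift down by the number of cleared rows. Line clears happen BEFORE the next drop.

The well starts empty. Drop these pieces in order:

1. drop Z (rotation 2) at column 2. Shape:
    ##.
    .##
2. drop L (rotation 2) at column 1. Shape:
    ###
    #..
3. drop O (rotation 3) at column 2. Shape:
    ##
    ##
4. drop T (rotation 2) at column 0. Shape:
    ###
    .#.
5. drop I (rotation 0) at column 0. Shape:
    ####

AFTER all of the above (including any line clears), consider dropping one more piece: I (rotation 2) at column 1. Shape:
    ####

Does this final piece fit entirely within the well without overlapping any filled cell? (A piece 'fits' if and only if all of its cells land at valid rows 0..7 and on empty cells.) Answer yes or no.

Answer: yes

Derivation:
Drop 1: Z rot2 at col 2 lands with bottom-row=0; cleared 0 line(s) (total 0); column heights now [0 0 2 2 1], max=2
Drop 2: L rot2 at col 1 lands with bottom-row=1; cleared 0 line(s) (total 0); column heights now [0 3 3 3 1], max=3
Drop 3: O rot3 at col 2 lands with bottom-row=3; cleared 0 line(s) (total 0); column heights now [0 3 5 5 1], max=5
Drop 4: T rot2 at col 0 lands with bottom-row=4; cleared 0 line(s) (total 0); column heights now [6 6 6 5 1], max=6
Drop 5: I rot0 at col 0 lands with bottom-row=6; cleared 0 line(s) (total 0); column heights now [7 7 7 7 1], max=7
Test piece I rot2 at col 1 (width 4): heights before test = [7 7 7 7 1]; fits = True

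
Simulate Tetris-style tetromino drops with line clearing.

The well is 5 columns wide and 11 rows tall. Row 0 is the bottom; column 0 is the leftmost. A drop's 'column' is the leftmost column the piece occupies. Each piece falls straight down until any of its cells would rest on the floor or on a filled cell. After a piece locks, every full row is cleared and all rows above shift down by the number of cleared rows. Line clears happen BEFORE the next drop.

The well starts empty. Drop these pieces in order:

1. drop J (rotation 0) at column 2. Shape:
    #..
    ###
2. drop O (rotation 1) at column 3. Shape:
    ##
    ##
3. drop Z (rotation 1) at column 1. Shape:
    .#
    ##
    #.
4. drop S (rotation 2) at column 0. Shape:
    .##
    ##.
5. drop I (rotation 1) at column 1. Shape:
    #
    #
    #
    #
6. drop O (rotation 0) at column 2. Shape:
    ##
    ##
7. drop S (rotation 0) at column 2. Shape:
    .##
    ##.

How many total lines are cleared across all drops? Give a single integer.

Answer: 0

Derivation:
Drop 1: J rot0 at col 2 lands with bottom-row=0; cleared 0 line(s) (total 0); column heights now [0 0 2 1 1], max=2
Drop 2: O rot1 at col 3 lands with bottom-row=1; cleared 0 line(s) (total 0); column heights now [0 0 2 3 3], max=3
Drop 3: Z rot1 at col 1 lands with bottom-row=1; cleared 0 line(s) (total 0); column heights now [0 3 4 3 3], max=4
Drop 4: S rot2 at col 0 lands with bottom-row=3; cleared 0 line(s) (total 0); column heights now [4 5 5 3 3], max=5
Drop 5: I rot1 at col 1 lands with bottom-row=5; cleared 0 line(s) (total 0); column heights now [4 9 5 3 3], max=9
Drop 6: O rot0 at col 2 lands with bottom-row=5; cleared 0 line(s) (total 0); column heights now [4 9 7 7 3], max=9
Drop 7: S rot0 at col 2 lands with bottom-row=7; cleared 0 line(s) (total 0); column heights now [4 9 8 9 9], max=9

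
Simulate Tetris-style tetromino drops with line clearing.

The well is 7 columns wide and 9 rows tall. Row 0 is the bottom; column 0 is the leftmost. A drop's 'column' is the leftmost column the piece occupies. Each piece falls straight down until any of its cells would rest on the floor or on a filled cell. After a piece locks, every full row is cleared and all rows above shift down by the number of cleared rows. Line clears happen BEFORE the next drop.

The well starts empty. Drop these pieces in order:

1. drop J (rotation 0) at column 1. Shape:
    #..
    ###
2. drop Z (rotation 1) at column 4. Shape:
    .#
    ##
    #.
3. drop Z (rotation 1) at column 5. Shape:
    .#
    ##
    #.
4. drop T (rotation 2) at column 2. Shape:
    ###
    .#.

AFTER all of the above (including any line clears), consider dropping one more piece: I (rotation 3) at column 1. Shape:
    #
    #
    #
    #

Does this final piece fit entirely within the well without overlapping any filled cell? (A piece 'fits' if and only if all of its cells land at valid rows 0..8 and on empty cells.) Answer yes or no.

Drop 1: J rot0 at col 1 lands with bottom-row=0; cleared 0 line(s) (total 0); column heights now [0 2 1 1 0 0 0], max=2
Drop 2: Z rot1 at col 4 lands with bottom-row=0; cleared 0 line(s) (total 0); column heights now [0 2 1 1 2 3 0], max=3
Drop 3: Z rot1 at col 5 lands with bottom-row=3; cleared 0 line(s) (total 0); column heights now [0 2 1 1 2 5 6], max=6
Drop 4: T rot2 at col 2 lands with bottom-row=1; cleared 0 line(s) (total 0); column heights now [0 2 3 3 3 5 6], max=6
Test piece I rot3 at col 1 (width 1): heights before test = [0 2 3 3 3 5 6]; fits = True

Answer: yes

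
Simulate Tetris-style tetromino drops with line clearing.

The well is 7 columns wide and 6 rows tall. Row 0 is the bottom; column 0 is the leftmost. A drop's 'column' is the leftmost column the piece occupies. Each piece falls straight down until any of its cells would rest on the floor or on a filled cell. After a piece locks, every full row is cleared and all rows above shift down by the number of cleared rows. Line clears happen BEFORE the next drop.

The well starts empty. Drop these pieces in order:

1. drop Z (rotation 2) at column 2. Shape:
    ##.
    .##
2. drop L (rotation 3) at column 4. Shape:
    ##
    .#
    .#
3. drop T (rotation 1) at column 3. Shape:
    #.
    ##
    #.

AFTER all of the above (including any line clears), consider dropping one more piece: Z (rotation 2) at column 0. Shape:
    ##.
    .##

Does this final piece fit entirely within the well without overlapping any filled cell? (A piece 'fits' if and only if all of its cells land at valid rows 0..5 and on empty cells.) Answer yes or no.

Drop 1: Z rot2 at col 2 lands with bottom-row=0; cleared 0 line(s) (total 0); column heights now [0 0 2 2 1 0 0], max=2
Drop 2: L rot3 at col 4 lands with bottom-row=0; cleared 0 line(s) (total 0); column heights now [0 0 2 2 3 3 0], max=3
Drop 3: T rot1 at col 3 lands with bottom-row=2; cleared 0 line(s) (total 0); column heights now [0 0 2 5 4 3 0], max=5
Test piece Z rot2 at col 0 (width 3): heights before test = [0 0 2 5 4 3 0]; fits = True

Answer: yes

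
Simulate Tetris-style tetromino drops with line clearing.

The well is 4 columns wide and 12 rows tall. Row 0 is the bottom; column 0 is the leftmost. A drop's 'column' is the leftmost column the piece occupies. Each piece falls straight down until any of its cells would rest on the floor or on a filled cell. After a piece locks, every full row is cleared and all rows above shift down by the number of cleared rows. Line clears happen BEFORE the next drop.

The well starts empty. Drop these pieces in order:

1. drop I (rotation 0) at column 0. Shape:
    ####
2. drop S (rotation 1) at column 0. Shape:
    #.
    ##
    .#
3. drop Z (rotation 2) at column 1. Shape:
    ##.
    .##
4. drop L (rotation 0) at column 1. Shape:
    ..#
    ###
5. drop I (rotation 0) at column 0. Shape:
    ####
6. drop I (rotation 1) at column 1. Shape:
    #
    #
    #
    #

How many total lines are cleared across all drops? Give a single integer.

Drop 1: I rot0 at col 0 lands with bottom-row=0; cleared 1 line(s) (total 1); column heights now [0 0 0 0], max=0
Drop 2: S rot1 at col 0 lands with bottom-row=0; cleared 0 line(s) (total 1); column heights now [3 2 0 0], max=3
Drop 3: Z rot2 at col 1 lands with bottom-row=1; cleared 1 line(s) (total 2); column heights now [2 2 2 0], max=2
Drop 4: L rot0 at col 1 lands with bottom-row=2; cleared 0 line(s) (total 2); column heights now [2 3 3 4], max=4
Drop 5: I rot0 at col 0 lands with bottom-row=4; cleared 1 line(s) (total 3); column heights now [2 3 3 4], max=4
Drop 6: I rot1 at col 1 lands with bottom-row=3; cleared 0 line(s) (total 3); column heights now [2 7 3 4], max=7

Answer: 3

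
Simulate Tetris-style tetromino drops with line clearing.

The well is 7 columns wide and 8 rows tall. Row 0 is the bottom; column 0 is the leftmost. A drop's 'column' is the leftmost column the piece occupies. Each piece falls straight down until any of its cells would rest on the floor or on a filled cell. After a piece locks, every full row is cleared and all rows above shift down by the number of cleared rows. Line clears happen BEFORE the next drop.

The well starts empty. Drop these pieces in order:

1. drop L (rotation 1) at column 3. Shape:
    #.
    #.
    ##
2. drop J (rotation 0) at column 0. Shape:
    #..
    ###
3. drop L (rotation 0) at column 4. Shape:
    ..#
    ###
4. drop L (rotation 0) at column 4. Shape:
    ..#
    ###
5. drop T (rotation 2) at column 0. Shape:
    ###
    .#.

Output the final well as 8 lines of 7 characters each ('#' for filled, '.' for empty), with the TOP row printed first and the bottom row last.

Drop 1: L rot1 at col 3 lands with bottom-row=0; cleared 0 line(s) (total 0); column heights now [0 0 0 3 1 0 0], max=3
Drop 2: J rot0 at col 0 lands with bottom-row=0; cleared 0 line(s) (total 0); column heights now [2 1 1 3 1 0 0], max=3
Drop 3: L rot0 at col 4 lands with bottom-row=1; cleared 0 line(s) (total 0); column heights now [2 1 1 3 2 2 3], max=3
Drop 4: L rot0 at col 4 lands with bottom-row=3; cleared 0 line(s) (total 0); column heights now [2 1 1 3 4 4 5], max=5
Drop 5: T rot2 at col 0 lands with bottom-row=1; cleared 0 line(s) (total 0); column heights now [3 3 3 3 4 4 5], max=5

Answer: .......
.......
.......
......#
....###
####..#
##.####
#####..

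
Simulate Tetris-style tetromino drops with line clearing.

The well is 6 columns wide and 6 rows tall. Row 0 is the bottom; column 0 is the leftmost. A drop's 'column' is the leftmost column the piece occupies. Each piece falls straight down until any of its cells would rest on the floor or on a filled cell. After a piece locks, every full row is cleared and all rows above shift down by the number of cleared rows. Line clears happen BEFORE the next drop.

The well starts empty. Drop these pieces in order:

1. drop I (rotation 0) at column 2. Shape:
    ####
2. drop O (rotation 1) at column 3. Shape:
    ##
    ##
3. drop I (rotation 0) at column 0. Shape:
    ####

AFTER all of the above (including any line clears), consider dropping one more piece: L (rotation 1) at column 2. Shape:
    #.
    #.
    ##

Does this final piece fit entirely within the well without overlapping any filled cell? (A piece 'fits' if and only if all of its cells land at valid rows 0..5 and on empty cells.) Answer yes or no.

Answer: no

Derivation:
Drop 1: I rot0 at col 2 lands with bottom-row=0; cleared 0 line(s) (total 0); column heights now [0 0 1 1 1 1], max=1
Drop 2: O rot1 at col 3 lands with bottom-row=1; cleared 0 line(s) (total 0); column heights now [0 0 1 3 3 1], max=3
Drop 3: I rot0 at col 0 lands with bottom-row=3; cleared 0 line(s) (total 0); column heights now [4 4 4 4 3 1], max=4
Test piece L rot1 at col 2 (width 2): heights before test = [4 4 4 4 3 1]; fits = False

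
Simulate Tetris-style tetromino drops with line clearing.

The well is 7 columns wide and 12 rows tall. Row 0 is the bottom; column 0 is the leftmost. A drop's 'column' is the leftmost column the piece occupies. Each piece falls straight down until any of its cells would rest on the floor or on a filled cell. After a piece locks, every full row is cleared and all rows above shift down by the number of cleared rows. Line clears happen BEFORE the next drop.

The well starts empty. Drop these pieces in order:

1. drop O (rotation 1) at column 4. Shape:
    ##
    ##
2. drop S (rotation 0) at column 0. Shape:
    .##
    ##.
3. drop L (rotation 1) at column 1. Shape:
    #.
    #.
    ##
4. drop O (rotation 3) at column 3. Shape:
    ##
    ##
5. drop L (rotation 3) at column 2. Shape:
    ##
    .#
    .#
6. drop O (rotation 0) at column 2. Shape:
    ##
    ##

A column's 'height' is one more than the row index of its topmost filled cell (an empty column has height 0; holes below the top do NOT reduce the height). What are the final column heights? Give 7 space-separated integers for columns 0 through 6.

Answer: 1 5 9 9 4 2 0

Derivation:
Drop 1: O rot1 at col 4 lands with bottom-row=0; cleared 0 line(s) (total 0); column heights now [0 0 0 0 2 2 0], max=2
Drop 2: S rot0 at col 0 lands with bottom-row=0; cleared 0 line(s) (total 0); column heights now [1 2 2 0 2 2 0], max=2
Drop 3: L rot1 at col 1 lands with bottom-row=2; cleared 0 line(s) (total 0); column heights now [1 5 3 0 2 2 0], max=5
Drop 4: O rot3 at col 3 lands with bottom-row=2; cleared 0 line(s) (total 0); column heights now [1 5 3 4 4 2 0], max=5
Drop 5: L rot3 at col 2 lands with bottom-row=4; cleared 0 line(s) (total 0); column heights now [1 5 7 7 4 2 0], max=7
Drop 6: O rot0 at col 2 lands with bottom-row=7; cleared 0 line(s) (total 0); column heights now [1 5 9 9 4 2 0], max=9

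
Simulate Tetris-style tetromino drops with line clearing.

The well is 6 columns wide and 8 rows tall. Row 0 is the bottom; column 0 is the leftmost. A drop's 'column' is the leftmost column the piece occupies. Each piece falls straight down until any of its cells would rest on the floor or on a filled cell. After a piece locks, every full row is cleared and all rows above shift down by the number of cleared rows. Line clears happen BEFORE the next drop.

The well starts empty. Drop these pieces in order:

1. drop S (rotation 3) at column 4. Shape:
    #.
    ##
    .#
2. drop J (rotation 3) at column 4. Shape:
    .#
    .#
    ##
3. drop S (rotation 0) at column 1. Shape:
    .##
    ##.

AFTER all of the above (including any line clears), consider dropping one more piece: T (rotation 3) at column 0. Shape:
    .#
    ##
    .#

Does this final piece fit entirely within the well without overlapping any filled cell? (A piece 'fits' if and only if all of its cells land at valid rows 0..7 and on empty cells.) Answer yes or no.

Answer: yes

Derivation:
Drop 1: S rot3 at col 4 lands with bottom-row=0; cleared 0 line(s) (total 0); column heights now [0 0 0 0 3 2], max=3
Drop 2: J rot3 at col 4 lands with bottom-row=3; cleared 0 line(s) (total 0); column heights now [0 0 0 0 4 6], max=6
Drop 3: S rot0 at col 1 lands with bottom-row=0; cleared 0 line(s) (total 0); column heights now [0 1 2 2 4 6], max=6
Test piece T rot3 at col 0 (width 2): heights before test = [0 1 2 2 4 6]; fits = True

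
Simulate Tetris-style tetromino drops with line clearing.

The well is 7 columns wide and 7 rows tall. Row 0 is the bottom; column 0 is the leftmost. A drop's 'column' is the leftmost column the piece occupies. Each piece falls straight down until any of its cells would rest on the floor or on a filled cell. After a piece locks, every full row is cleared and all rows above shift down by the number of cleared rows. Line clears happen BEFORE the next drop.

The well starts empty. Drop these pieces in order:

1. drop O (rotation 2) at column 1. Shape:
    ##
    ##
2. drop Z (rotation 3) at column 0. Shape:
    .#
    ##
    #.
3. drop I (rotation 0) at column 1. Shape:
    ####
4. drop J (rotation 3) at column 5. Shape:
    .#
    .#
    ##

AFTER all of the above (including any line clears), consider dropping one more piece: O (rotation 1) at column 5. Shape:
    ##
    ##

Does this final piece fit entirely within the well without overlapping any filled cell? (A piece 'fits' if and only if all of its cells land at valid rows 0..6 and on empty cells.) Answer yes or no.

Drop 1: O rot2 at col 1 lands with bottom-row=0; cleared 0 line(s) (total 0); column heights now [0 2 2 0 0 0 0], max=2
Drop 2: Z rot3 at col 0 lands with bottom-row=1; cleared 0 line(s) (total 0); column heights now [3 4 2 0 0 0 0], max=4
Drop 3: I rot0 at col 1 lands with bottom-row=4; cleared 0 line(s) (total 0); column heights now [3 5 5 5 5 0 0], max=5
Drop 4: J rot3 at col 5 lands with bottom-row=0; cleared 0 line(s) (total 0); column heights now [3 5 5 5 5 1 3], max=5
Test piece O rot1 at col 5 (width 2): heights before test = [3 5 5 5 5 1 3]; fits = True

Answer: yes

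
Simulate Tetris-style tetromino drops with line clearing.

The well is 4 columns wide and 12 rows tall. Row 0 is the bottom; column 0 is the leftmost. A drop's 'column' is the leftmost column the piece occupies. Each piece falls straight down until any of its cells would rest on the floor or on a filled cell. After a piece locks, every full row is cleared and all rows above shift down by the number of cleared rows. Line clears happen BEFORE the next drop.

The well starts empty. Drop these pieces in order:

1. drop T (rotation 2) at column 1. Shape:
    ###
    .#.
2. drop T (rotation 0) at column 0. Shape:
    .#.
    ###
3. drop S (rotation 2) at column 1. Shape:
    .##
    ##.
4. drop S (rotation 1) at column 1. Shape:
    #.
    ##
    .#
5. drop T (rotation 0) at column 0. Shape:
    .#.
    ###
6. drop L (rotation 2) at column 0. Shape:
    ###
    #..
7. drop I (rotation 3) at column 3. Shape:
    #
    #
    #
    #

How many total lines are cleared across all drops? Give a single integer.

Answer: 1

Derivation:
Drop 1: T rot2 at col 1 lands with bottom-row=0; cleared 0 line(s) (total 0); column heights now [0 2 2 2], max=2
Drop 2: T rot0 at col 0 lands with bottom-row=2; cleared 0 line(s) (total 0); column heights now [3 4 3 2], max=4
Drop 3: S rot2 at col 1 lands with bottom-row=4; cleared 0 line(s) (total 0); column heights now [3 5 6 6], max=6
Drop 4: S rot1 at col 1 lands with bottom-row=6; cleared 0 line(s) (total 0); column heights now [3 9 8 6], max=9
Drop 5: T rot0 at col 0 lands with bottom-row=9; cleared 0 line(s) (total 0); column heights now [10 11 10 6], max=11
Drop 6: L rot2 at col 0 lands with bottom-row=10; cleared 0 line(s) (total 0); column heights now [12 12 12 6], max=12
Drop 7: I rot3 at col 3 lands with bottom-row=6; cleared 1 line(s) (total 1); column heights now [11 11 11 9], max=11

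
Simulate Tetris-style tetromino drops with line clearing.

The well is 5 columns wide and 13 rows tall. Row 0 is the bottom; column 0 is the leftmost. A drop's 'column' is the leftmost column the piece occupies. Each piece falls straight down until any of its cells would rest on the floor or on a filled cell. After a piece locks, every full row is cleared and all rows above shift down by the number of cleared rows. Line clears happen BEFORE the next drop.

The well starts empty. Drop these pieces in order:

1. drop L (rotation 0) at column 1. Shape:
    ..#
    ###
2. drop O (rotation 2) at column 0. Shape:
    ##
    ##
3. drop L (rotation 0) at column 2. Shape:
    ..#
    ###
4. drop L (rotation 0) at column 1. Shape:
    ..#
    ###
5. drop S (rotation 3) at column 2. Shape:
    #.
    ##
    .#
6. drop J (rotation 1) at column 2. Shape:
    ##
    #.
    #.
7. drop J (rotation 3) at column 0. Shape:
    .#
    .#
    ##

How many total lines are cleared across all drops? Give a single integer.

Answer: 1

Derivation:
Drop 1: L rot0 at col 1 lands with bottom-row=0; cleared 0 line(s) (total 0); column heights now [0 1 1 2 0], max=2
Drop 2: O rot2 at col 0 lands with bottom-row=1; cleared 0 line(s) (total 0); column heights now [3 3 1 2 0], max=3
Drop 3: L rot0 at col 2 lands with bottom-row=2; cleared 1 line(s) (total 1); column heights now [2 2 1 2 3], max=3
Drop 4: L rot0 at col 1 lands with bottom-row=2; cleared 0 line(s) (total 1); column heights now [2 3 3 4 3], max=4
Drop 5: S rot3 at col 2 lands with bottom-row=4; cleared 0 line(s) (total 1); column heights now [2 3 7 6 3], max=7
Drop 6: J rot1 at col 2 lands with bottom-row=7; cleared 0 line(s) (total 1); column heights now [2 3 10 10 3], max=10
Drop 7: J rot3 at col 0 lands with bottom-row=3; cleared 0 line(s) (total 1); column heights now [4 6 10 10 3], max=10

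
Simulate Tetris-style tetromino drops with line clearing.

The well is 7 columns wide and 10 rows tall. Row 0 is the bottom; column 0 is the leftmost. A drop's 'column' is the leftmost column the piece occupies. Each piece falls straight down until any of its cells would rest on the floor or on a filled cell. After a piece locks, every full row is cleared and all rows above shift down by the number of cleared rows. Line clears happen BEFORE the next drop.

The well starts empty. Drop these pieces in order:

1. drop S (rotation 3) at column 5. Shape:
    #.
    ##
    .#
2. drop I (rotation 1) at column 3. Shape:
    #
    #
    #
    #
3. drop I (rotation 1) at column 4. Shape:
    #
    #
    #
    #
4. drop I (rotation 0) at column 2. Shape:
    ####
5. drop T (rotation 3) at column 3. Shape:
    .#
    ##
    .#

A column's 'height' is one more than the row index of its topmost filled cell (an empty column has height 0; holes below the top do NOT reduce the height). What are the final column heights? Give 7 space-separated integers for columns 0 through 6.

Answer: 0 0 5 7 8 5 2

Derivation:
Drop 1: S rot3 at col 5 lands with bottom-row=0; cleared 0 line(s) (total 0); column heights now [0 0 0 0 0 3 2], max=3
Drop 2: I rot1 at col 3 lands with bottom-row=0; cleared 0 line(s) (total 0); column heights now [0 0 0 4 0 3 2], max=4
Drop 3: I rot1 at col 4 lands with bottom-row=0; cleared 0 line(s) (total 0); column heights now [0 0 0 4 4 3 2], max=4
Drop 4: I rot0 at col 2 lands with bottom-row=4; cleared 0 line(s) (total 0); column heights now [0 0 5 5 5 5 2], max=5
Drop 5: T rot3 at col 3 lands with bottom-row=5; cleared 0 line(s) (total 0); column heights now [0 0 5 7 8 5 2], max=8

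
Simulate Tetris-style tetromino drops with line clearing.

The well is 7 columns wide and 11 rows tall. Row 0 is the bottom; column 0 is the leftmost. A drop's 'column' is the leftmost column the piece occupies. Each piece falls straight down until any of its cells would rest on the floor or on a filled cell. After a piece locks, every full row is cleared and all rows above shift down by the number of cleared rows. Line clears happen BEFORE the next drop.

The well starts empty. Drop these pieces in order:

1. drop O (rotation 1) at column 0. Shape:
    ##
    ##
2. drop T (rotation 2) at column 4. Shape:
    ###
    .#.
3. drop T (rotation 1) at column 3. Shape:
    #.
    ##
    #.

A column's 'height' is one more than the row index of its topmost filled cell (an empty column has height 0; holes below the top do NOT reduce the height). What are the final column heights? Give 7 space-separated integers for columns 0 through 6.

Answer: 2 2 0 4 3 2 2

Derivation:
Drop 1: O rot1 at col 0 lands with bottom-row=0; cleared 0 line(s) (total 0); column heights now [2 2 0 0 0 0 0], max=2
Drop 2: T rot2 at col 4 lands with bottom-row=0; cleared 0 line(s) (total 0); column heights now [2 2 0 0 2 2 2], max=2
Drop 3: T rot1 at col 3 lands with bottom-row=1; cleared 0 line(s) (total 0); column heights now [2 2 0 4 3 2 2], max=4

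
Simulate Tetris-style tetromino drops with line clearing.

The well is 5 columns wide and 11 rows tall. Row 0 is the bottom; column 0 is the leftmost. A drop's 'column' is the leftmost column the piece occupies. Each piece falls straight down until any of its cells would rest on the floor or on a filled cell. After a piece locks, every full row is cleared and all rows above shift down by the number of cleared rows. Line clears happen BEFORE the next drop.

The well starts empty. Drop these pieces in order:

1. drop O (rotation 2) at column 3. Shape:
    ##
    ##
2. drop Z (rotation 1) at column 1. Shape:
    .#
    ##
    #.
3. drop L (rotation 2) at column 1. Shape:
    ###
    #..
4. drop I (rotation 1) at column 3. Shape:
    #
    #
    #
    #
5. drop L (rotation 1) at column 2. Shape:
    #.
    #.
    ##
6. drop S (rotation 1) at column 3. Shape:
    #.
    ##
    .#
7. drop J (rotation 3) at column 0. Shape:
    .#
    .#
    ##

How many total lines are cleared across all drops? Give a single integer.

Drop 1: O rot2 at col 3 lands with bottom-row=0; cleared 0 line(s) (total 0); column heights now [0 0 0 2 2], max=2
Drop 2: Z rot1 at col 1 lands with bottom-row=0; cleared 0 line(s) (total 0); column heights now [0 2 3 2 2], max=3
Drop 3: L rot2 at col 1 lands with bottom-row=2; cleared 0 line(s) (total 0); column heights now [0 4 4 4 2], max=4
Drop 4: I rot1 at col 3 lands with bottom-row=4; cleared 0 line(s) (total 0); column heights now [0 4 4 8 2], max=8
Drop 5: L rot1 at col 2 lands with bottom-row=8; cleared 0 line(s) (total 0); column heights now [0 4 11 9 2], max=11
Drop 6: S rot1 at col 3 lands with bottom-row=8; cleared 0 line(s) (total 0); column heights now [0 4 11 11 10], max=11
Drop 7: J rot3 at col 0 lands with bottom-row=4; cleared 0 line(s) (total 0); column heights now [5 7 11 11 10], max=11

Answer: 0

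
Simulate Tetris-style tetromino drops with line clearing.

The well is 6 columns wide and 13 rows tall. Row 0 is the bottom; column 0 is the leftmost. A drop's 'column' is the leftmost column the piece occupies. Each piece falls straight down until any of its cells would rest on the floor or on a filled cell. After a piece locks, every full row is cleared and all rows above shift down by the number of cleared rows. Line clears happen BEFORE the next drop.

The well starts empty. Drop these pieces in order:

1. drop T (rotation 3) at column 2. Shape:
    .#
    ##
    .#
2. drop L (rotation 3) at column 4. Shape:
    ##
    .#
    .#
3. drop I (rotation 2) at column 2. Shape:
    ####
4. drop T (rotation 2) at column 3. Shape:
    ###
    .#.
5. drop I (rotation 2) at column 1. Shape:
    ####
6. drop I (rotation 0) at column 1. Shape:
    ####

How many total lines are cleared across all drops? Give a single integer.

Drop 1: T rot3 at col 2 lands with bottom-row=0; cleared 0 line(s) (total 0); column heights now [0 0 2 3 0 0], max=3
Drop 2: L rot3 at col 4 lands with bottom-row=0; cleared 0 line(s) (total 0); column heights now [0 0 2 3 3 3], max=3
Drop 3: I rot2 at col 2 lands with bottom-row=3; cleared 0 line(s) (total 0); column heights now [0 0 4 4 4 4], max=4
Drop 4: T rot2 at col 3 lands with bottom-row=4; cleared 0 line(s) (total 0); column heights now [0 0 4 6 6 6], max=6
Drop 5: I rot2 at col 1 lands with bottom-row=6; cleared 0 line(s) (total 0); column heights now [0 7 7 7 7 6], max=7
Drop 6: I rot0 at col 1 lands with bottom-row=7; cleared 0 line(s) (total 0); column heights now [0 8 8 8 8 6], max=8

Answer: 0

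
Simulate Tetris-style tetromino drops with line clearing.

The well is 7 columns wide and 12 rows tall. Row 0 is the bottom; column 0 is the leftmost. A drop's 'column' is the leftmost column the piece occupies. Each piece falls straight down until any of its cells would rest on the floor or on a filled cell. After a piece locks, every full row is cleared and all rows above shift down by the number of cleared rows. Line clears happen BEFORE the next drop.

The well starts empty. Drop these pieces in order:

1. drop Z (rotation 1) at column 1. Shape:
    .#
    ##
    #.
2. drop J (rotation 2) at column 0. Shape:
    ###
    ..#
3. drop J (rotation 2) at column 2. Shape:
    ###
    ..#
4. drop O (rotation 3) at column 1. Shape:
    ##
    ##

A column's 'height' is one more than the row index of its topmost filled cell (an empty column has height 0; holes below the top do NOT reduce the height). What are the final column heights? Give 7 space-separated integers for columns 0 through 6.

Drop 1: Z rot1 at col 1 lands with bottom-row=0; cleared 0 line(s) (total 0); column heights now [0 2 3 0 0 0 0], max=3
Drop 2: J rot2 at col 0 lands with bottom-row=3; cleared 0 line(s) (total 0); column heights now [5 5 5 0 0 0 0], max=5
Drop 3: J rot2 at col 2 lands with bottom-row=4; cleared 0 line(s) (total 0); column heights now [5 5 6 6 6 0 0], max=6
Drop 4: O rot3 at col 1 lands with bottom-row=6; cleared 0 line(s) (total 0); column heights now [5 8 8 6 6 0 0], max=8

Answer: 5 8 8 6 6 0 0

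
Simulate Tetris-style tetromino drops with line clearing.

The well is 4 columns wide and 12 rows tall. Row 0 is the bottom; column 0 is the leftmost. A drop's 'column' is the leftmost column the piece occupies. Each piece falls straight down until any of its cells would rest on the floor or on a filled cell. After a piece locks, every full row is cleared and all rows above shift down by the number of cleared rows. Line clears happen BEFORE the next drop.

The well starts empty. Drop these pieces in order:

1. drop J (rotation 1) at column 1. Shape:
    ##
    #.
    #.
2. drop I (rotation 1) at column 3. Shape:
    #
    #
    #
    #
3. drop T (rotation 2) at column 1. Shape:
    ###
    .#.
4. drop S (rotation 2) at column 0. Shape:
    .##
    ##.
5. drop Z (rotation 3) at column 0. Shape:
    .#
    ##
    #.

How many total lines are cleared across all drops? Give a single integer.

Drop 1: J rot1 at col 1 lands with bottom-row=0; cleared 0 line(s) (total 0); column heights now [0 3 3 0], max=3
Drop 2: I rot1 at col 3 lands with bottom-row=0; cleared 0 line(s) (total 0); column heights now [0 3 3 4], max=4
Drop 3: T rot2 at col 1 lands with bottom-row=3; cleared 0 line(s) (total 0); column heights now [0 5 5 5], max=5
Drop 4: S rot2 at col 0 lands with bottom-row=5; cleared 0 line(s) (total 0); column heights now [6 7 7 5], max=7
Drop 5: Z rot3 at col 0 lands with bottom-row=6; cleared 0 line(s) (total 0); column heights now [8 9 7 5], max=9

Answer: 0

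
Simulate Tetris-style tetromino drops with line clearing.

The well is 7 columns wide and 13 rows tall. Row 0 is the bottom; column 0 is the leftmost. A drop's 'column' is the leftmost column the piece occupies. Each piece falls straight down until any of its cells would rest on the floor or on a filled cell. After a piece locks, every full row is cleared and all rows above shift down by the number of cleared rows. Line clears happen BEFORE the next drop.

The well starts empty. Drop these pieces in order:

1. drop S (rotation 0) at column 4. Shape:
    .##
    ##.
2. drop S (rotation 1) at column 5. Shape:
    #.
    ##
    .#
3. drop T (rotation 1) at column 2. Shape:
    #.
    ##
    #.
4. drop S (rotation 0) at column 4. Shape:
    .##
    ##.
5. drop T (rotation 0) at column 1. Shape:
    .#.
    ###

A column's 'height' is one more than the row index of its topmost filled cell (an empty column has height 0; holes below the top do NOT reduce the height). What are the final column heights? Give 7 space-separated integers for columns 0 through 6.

Answer: 0 4 5 4 6 7 7

Derivation:
Drop 1: S rot0 at col 4 lands with bottom-row=0; cleared 0 line(s) (total 0); column heights now [0 0 0 0 1 2 2], max=2
Drop 2: S rot1 at col 5 lands with bottom-row=2; cleared 0 line(s) (total 0); column heights now [0 0 0 0 1 5 4], max=5
Drop 3: T rot1 at col 2 lands with bottom-row=0; cleared 0 line(s) (total 0); column heights now [0 0 3 2 1 5 4], max=5
Drop 4: S rot0 at col 4 lands with bottom-row=5; cleared 0 line(s) (total 0); column heights now [0 0 3 2 6 7 7], max=7
Drop 5: T rot0 at col 1 lands with bottom-row=3; cleared 0 line(s) (total 0); column heights now [0 4 5 4 6 7 7], max=7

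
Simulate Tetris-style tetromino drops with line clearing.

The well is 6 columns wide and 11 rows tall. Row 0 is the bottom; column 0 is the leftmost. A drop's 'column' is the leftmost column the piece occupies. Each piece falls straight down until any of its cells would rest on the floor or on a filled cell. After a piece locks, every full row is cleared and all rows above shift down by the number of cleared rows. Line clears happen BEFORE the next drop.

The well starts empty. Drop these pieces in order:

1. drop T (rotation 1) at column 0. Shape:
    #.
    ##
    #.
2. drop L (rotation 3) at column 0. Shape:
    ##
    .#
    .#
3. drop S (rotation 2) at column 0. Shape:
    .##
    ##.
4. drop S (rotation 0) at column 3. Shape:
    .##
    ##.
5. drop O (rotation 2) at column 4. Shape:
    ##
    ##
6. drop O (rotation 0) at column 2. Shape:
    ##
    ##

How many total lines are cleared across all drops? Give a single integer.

Answer: 0

Derivation:
Drop 1: T rot1 at col 0 lands with bottom-row=0; cleared 0 line(s) (total 0); column heights now [3 2 0 0 0 0], max=3
Drop 2: L rot3 at col 0 lands with bottom-row=2; cleared 0 line(s) (total 0); column heights now [5 5 0 0 0 0], max=5
Drop 3: S rot2 at col 0 lands with bottom-row=5; cleared 0 line(s) (total 0); column heights now [6 7 7 0 0 0], max=7
Drop 4: S rot0 at col 3 lands with bottom-row=0; cleared 0 line(s) (total 0); column heights now [6 7 7 1 2 2], max=7
Drop 5: O rot2 at col 4 lands with bottom-row=2; cleared 0 line(s) (total 0); column heights now [6 7 7 1 4 4], max=7
Drop 6: O rot0 at col 2 lands with bottom-row=7; cleared 0 line(s) (total 0); column heights now [6 7 9 9 4 4], max=9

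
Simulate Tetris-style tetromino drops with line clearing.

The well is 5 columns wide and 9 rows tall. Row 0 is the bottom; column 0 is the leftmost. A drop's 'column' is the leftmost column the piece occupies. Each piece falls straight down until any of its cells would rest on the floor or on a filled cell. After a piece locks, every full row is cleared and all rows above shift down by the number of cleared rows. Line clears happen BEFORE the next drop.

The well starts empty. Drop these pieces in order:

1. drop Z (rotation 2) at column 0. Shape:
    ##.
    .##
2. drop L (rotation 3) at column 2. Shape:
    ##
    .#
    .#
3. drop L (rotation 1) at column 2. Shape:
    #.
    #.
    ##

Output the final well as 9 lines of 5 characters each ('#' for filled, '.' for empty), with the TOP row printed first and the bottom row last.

Answer: .....
.....
.....
..#..
..#..
..##.
..##.
##.#.
.###.

Derivation:
Drop 1: Z rot2 at col 0 lands with bottom-row=0; cleared 0 line(s) (total 0); column heights now [2 2 1 0 0], max=2
Drop 2: L rot3 at col 2 lands with bottom-row=0; cleared 0 line(s) (total 0); column heights now [2 2 3 3 0], max=3
Drop 3: L rot1 at col 2 lands with bottom-row=3; cleared 0 line(s) (total 0); column heights now [2 2 6 4 0], max=6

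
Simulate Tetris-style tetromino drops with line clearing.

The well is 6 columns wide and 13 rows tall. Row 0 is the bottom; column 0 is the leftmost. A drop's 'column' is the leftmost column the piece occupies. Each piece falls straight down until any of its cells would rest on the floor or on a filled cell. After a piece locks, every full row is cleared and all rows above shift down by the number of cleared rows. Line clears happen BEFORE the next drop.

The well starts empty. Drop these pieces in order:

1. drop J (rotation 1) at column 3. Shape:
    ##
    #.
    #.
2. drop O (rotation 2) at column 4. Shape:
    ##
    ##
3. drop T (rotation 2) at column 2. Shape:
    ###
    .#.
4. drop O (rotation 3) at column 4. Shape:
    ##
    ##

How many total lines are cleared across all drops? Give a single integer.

Drop 1: J rot1 at col 3 lands with bottom-row=0; cleared 0 line(s) (total 0); column heights now [0 0 0 3 3 0], max=3
Drop 2: O rot2 at col 4 lands with bottom-row=3; cleared 0 line(s) (total 0); column heights now [0 0 0 3 5 5], max=5
Drop 3: T rot2 at col 2 lands with bottom-row=4; cleared 0 line(s) (total 0); column heights now [0 0 6 6 6 5], max=6
Drop 4: O rot3 at col 4 lands with bottom-row=6; cleared 0 line(s) (total 0); column heights now [0 0 6 6 8 8], max=8

Answer: 0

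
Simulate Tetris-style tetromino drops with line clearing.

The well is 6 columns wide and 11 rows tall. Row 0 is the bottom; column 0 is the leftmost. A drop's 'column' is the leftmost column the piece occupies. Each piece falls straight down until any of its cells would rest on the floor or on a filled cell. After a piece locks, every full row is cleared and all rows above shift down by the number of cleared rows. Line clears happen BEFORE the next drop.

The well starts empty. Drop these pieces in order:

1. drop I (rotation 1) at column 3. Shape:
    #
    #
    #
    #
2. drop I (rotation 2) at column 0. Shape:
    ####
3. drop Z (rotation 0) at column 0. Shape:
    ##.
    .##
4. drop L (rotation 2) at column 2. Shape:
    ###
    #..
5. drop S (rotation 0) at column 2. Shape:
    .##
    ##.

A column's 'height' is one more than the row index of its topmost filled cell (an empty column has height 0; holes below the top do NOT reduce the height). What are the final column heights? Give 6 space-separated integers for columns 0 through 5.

Answer: 7 7 9 10 10 0

Derivation:
Drop 1: I rot1 at col 3 lands with bottom-row=0; cleared 0 line(s) (total 0); column heights now [0 0 0 4 0 0], max=4
Drop 2: I rot2 at col 0 lands with bottom-row=4; cleared 0 line(s) (total 0); column heights now [5 5 5 5 0 0], max=5
Drop 3: Z rot0 at col 0 lands with bottom-row=5; cleared 0 line(s) (total 0); column heights now [7 7 6 5 0 0], max=7
Drop 4: L rot2 at col 2 lands with bottom-row=6; cleared 0 line(s) (total 0); column heights now [7 7 8 8 8 0], max=8
Drop 5: S rot0 at col 2 lands with bottom-row=8; cleared 0 line(s) (total 0); column heights now [7 7 9 10 10 0], max=10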